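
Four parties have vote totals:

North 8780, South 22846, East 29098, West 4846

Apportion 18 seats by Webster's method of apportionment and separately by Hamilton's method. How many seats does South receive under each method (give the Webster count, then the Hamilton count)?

Webster: North 2, South 7, East 8, West 1.
Hamilton: North 3, South 6, East 8, West 1.
South gets 7 under Webster and 6 under Hamilton.

7 and 6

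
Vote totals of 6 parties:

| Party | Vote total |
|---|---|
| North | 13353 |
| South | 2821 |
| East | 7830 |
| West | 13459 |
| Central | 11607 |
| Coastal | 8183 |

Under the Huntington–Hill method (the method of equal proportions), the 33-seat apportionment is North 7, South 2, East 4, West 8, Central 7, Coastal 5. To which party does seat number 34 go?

Priority for the next seat is population ÷ (√(s·(s+1))).
Priorities: North 1784.370, South 1151.668, East 1750.841, West 1586.158, Central 1551.051, Coastal 1494.005.
Highest priority: North.

North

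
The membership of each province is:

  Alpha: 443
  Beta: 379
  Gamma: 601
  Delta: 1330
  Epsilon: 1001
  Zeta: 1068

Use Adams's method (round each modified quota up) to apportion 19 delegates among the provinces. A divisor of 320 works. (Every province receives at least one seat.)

With modified divisor 320: modified quotas Alpha 1.384, Beta 1.184, Gamma 1.878, Delta 4.156, Epsilon 3.128, Zeta 3.337.
Rounding up: Alpha 2, Beta 2, Gamma 2, Delta 5, Epsilon 4, Zeta 4 (total 19).

Alpha: 2; Beta: 2; Gamma: 2; Delta: 5; Epsilon: 4; Zeta: 4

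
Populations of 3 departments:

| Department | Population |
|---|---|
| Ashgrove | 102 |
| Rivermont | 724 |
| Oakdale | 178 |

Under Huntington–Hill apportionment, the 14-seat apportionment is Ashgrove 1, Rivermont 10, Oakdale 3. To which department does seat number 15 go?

Ashgrove

Priority for the next seat is population ÷ (√(s·(s+1))).
Priorities: Ashgrove 72.125, Rivermont 69.031, Oakdale 51.384.
Highest priority: Ashgrove.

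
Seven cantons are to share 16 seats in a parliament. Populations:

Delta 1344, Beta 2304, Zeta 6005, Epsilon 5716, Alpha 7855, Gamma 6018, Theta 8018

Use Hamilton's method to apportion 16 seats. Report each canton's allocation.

Delta 1, Beta 1, Zeta 3, Epsilon 2, Alpha 3, Gamma 3, Theta 3

The standard divisor is 37260/16 ≈ 2328.75.
Standard quotas: Delta 0.5771, Beta 0.9894, Zeta 2.5786, Epsilon 2.4545, Alpha 3.3731, Gamma 2.5842, Theta 3.4430.
Lower quotas: Delta 0, Beta 0, Zeta 2, Epsilon 2, Alpha 3, Gamma 2, Theta 3 (sum 12, leaving 4 seats).
Remainders in descending order: Beta 0.9894, Gamma 0.5842, Zeta 0.5786, Delta 0.5771, Epsilon 0.4545, Theta 0.4430, Alpha 0.3731.
Largest remainders: Beta, Gamma, Zeta, Delta receive the extra seats.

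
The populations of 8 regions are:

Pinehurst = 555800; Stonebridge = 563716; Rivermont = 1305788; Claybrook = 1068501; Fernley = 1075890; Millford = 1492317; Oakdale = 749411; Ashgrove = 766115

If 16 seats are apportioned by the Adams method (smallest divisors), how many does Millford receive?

3

Standard divisor 7577538/16 ≈ 473596.125; standard quotas: Pinehurst 1.174, Stonebridge 1.190, Rivermont 2.757, Claybrook 2.256, Fernley 2.272, Millford 3.151, Oakdale 1.582, Ashgrove 1.618.
Rounding up gives 2, 2, 3, 3, 3, 4, 2, 2 = 21 seats, so the divisor must be adjusted.
With modified divisor 608300: modified quotas Pinehurst 0.914, Stonebridge 0.927, Rivermont 2.147, Claybrook 1.757, Fernley 1.769, Millford 2.453, Oakdale 1.232, Ashgrove 1.259.
Rounding up: Pinehurst 1, Stonebridge 1, Rivermont 3, Claybrook 2, Fernley 2, Millford 3, Oakdale 2, Ashgrove 2 (total 16).
Millford receives 3.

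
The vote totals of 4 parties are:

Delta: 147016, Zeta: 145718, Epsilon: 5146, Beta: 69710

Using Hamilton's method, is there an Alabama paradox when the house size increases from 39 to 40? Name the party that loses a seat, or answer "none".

Epsilon

At 39 seats: Delta 16, Zeta 15, Epsilon 1, Beta 7.
At 40 seats: Delta 16, Zeta 16, Epsilon 0, Beta 8.
Epsilon drops from 1 to 0.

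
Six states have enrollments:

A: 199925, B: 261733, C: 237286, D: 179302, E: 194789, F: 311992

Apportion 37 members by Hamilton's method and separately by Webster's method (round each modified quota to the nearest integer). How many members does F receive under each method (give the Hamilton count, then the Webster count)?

Hamilton: A 6, B 7, C 6, D 5, E 5, F 8.
Webster: A 5, B 7, C 6, D 5, E 5, F 9.
F gets 8 under Hamilton and 9 under Webster.

8 and 9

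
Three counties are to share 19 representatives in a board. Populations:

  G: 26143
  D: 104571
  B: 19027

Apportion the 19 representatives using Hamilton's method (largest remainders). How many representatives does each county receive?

Standard divisor: 149741 ÷ 19 ≈ 7881.105.
Standard quotas: G 3.3172, D 13.2686, B 2.4143.
Lower quotas: G 3, D 13, B 2 (sum 18, leaving 1 seat).
Remainders in descending order: B 0.4143, G 0.3172, D 0.2686.
The surplus seat goes to B.

G: 3, D: 13, B: 3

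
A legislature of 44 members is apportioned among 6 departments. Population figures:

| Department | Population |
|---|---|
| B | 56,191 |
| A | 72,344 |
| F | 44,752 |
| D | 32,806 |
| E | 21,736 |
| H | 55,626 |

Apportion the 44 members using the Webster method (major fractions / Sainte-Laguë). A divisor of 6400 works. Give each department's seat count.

With modified divisor 6400: modified quotas B 8.780, A 11.304, F 6.992, D 5.126, E 3.396, H 8.692.
Rounding to the nearest integer: B 9, A 11, F 7, D 5, E 3, H 9 (total 44).

B: 9, A: 11, F: 7, D: 5, E: 3, H: 9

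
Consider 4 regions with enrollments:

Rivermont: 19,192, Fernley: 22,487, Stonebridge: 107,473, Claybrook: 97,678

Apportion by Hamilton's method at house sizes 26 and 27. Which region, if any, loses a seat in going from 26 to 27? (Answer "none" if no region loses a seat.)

Fernley

At 26 seats: Rivermont 2, Fernley 3, Stonebridge 11, Claybrook 10.
At 27 seats: Rivermont 2, Fernley 2, Stonebridge 12, Claybrook 11.
Fernley drops from 3 to 2.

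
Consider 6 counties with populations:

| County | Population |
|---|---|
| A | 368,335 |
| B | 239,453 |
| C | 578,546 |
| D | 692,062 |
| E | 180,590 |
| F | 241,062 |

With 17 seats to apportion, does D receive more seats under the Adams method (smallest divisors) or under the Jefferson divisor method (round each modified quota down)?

Jefferson

Adams: A 3, B 2, C 4, D 4, E 2, F 2.
Jefferson: A 3, B 2, C 4, D 5, E 1, F 2.
D gets 4 under Adams and 5 under Jefferson.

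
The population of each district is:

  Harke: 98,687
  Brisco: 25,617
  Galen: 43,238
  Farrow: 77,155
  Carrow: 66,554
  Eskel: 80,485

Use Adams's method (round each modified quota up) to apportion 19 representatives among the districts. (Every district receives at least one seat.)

Harke: 4, Brisco: 2, Galen: 2, Farrow: 4, Carrow: 3, Eskel: 4

Standard divisor 391736/19 ≈ 20617.684; standard quotas: Harke 4.787, Brisco 1.242, Galen 2.097, Farrow 3.742, Carrow 3.228, Eskel 3.904.
Rounding up gives 5, 2, 3, 4, 4, 4 = 22 seats, so the divisor must be adjusted.
With modified divisor 25100: modified quotas Harke 3.932, Brisco 1.021, Galen 1.723, Farrow 3.074, Carrow 2.652, Eskel 3.207.
Rounding up: Harke 4, Brisco 2, Galen 2, Farrow 4, Carrow 3, Eskel 4 (total 19).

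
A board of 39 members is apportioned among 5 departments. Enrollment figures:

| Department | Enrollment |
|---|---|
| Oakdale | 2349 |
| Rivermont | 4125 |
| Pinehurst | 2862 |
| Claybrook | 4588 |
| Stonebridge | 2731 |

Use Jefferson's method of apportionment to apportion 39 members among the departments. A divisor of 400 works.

Oakdale=5; Rivermont=10; Pinehurst=7; Claybrook=11; Stonebridge=6

With modified divisor 400: modified quotas Oakdale 5.872, Rivermont 10.312, Pinehurst 7.155, Claybrook 11.470, Stonebridge 6.827.
Rounding down: Oakdale 5, Rivermont 10, Pinehurst 7, Claybrook 11, Stonebridge 6 (total 39).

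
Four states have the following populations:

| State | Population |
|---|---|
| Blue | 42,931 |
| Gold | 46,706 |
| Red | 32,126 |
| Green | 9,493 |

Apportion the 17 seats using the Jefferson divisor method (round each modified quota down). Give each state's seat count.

Standard divisor 131256/17 ≈ 7720.941; standard quotas: Blue 5.560, Gold 6.049, Red 4.161, Green 1.230.
Rounding down gives 5, 6, 4, 1 = 16 seats, so the divisor must be adjusted.
With modified divisor 6900: modified quotas Blue 6.222, Gold 6.769, Red 4.656, Green 1.376.
Rounding down: Blue 6, Gold 6, Red 4, Green 1 (total 17).

Blue 6, Gold 6, Red 4, Green 1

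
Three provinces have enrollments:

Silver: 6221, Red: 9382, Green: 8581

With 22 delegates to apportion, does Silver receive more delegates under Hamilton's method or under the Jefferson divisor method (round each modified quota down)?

Hamilton

Hamilton: Silver 6, Red 8, Green 8.
Jefferson: Silver 5, Red 9, Green 8.
Silver gets 6 under Hamilton and 5 under Jefferson.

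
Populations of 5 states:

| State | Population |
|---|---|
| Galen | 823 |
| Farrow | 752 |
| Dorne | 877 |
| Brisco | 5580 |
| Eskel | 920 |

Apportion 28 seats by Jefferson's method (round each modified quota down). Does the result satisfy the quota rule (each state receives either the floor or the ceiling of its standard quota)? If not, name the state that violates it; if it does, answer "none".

Standard quotas: Galen 2.574, Farrow 2.352, Dorne 2.743, Brisco 17.453, Eskel 2.878.
Jefferson allocation: Galen 2, Farrow 2, Dorne 2, Brisco 19, Eskel 3.
Brisco has quota 17.453 (lower 17, upper 18) but receives 19 — outside the quota interval.

Brisco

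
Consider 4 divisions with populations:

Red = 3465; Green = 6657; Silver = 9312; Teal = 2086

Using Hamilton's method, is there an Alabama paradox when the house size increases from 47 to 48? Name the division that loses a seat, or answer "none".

At 47 seats: Red 8, Green 14, Silver 20, Teal 5.
At 48 seats: Red 8, Green 15, Silver 21, Teal 4.
Teal drops from 5 to 4.

Teal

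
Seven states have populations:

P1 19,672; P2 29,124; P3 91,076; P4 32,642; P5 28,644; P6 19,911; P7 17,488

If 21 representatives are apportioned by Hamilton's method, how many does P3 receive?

Total 238557; standard divisor 238557/21 ≈ 11359.857.
Standard quotas: P1 1.7317, P2 2.5638, P3 8.0174, P4 2.8735, P5 2.5215, P6 1.7528, P7 1.5395.
Lower quotas: P1 1, P2 2, P3 8, P4 2, P5 2, P6 1, P7 1 (sum 17, leaving 4 seats).
Remainders in descending order: P4 0.8735, P6 0.7528, P1 0.7317, P2 0.5638, P7 0.5395, P5 0.5215, P3 0.0174.
Largest remainders: P4, P6, P1, P2 receive the extra seats.
P3 receives 8.

8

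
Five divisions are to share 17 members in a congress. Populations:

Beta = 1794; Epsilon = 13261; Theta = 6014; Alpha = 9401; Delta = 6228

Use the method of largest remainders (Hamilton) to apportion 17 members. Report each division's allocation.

Beta=1, Epsilon=6, Theta=3, Alpha=4, Delta=3

Standard divisor: 36698 ÷ 17 ≈ 2158.706.
Standard quotas: Beta 0.8311, Epsilon 6.1430, Theta 2.7859, Alpha 4.3549, Delta 2.8851.
Lower quotas: Beta 0, Epsilon 6, Theta 2, Alpha 4, Delta 2 (sum 14, leaving 3 seats).
Remainders in descending order: Delta 0.8851, Beta 0.8311, Theta 0.7859, Alpha 0.3549, Epsilon 0.1430.
Largest remainders: Delta, Beta, Theta receive the extra seats.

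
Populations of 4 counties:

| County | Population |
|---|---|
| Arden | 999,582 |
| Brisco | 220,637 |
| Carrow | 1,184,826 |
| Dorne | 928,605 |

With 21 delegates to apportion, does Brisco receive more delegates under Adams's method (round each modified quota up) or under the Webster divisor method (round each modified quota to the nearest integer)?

Adams: Arden 6, Brisco 2, Carrow 7, Dorne 6.
Webster: Arden 6, Brisco 1, Carrow 8, Dorne 6.
Brisco gets 2 under Adams and 1 under Webster.

Adams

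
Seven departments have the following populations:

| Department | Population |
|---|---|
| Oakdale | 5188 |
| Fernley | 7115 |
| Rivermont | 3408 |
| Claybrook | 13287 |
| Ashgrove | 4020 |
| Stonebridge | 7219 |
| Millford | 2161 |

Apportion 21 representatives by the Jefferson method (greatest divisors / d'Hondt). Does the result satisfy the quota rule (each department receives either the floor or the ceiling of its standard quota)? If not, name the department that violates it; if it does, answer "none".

Standard quotas: Oakdale 2.570, Fernley 3.524, Rivermont 1.688, Claybrook 6.581, Ashgrove 1.991, Stonebridge 3.576, Millford 1.070.
Jefferson allocation: Oakdale 2, Fernley 4, Rivermont 1, Claybrook 7, Ashgrove 2, Stonebridge 4, Millford 1.
Every allocation lies between the lower and upper quota.

none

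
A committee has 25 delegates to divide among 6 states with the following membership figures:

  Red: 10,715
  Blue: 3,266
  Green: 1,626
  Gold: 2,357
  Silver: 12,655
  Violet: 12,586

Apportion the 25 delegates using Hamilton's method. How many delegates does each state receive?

Red: 6, Blue: 2, Green: 1, Gold: 2, Silver: 7, Violet: 7

The standard divisor is 43205/25 ≈ 1728.2.
Standard quotas: Red 6.2001, Blue 1.8898, Green 0.9409, Gold 1.3638, Silver 7.3226, Violet 7.2827.
Lower quotas: Red 6, Blue 1, Green 0, Gold 1, Silver 7, Violet 7 (sum 22, leaving 3 seats).
Remainders in descending order: Green 0.9409, Blue 0.8898, Gold 0.3638, Silver 0.3226, Violet 0.2827, Red 0.2001.
Largest remainders: Green, Blue, Gold receive the extra seats.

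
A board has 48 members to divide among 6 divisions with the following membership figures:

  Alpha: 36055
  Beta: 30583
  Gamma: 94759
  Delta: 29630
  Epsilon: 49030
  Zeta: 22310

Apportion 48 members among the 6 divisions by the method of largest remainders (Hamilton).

Alpha 7; Beta 6; Gamma 17; Delta 5; Epsilon 9; Zeta 4

Standard divisor: 262367 ÷ 48 ≈ 5465.979.
Standard quotas: Alpha 6.5963, Beta 5.5952, Gamma 17.3361, Delta 5.4208, Epsilon 8.9700, Zeta 4.0816.
Lower quotas: Alpha 6, Beta 5, Gamma 17, Delta 5, Epsilon 8, Zeta 4 (sum 45, leaving 3 seats).
Remainders in descending order: Epsilon 0.9700, Alpha 0.5963, Beta 0.5952, Delta 0.4208, Gamma 0.3361, Zeta 0.0816.
The surplus seats go to Epsilon, Alpha, Beta.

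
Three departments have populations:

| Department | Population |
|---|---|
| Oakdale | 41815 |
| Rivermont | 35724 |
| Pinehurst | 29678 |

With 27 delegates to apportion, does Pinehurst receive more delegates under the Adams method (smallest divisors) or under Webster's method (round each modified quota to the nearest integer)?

Adams: Oakdale 10, Rivermont 9, Pinehurst 8.
Webster: Oakdale 11, Rivermont 9, Pinehurst 7.
Pinehurst gets 8 under Adams and 7 under Webster.

Adams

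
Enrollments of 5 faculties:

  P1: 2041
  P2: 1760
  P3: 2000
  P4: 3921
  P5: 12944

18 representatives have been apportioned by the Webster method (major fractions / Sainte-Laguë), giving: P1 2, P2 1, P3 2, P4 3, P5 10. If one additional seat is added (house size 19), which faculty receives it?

P5

Priority for the next seat is population ÷ (current seats + 0.5).
Priorities: P1 816.400, P2 1173.333, P3 800.000, P4 1120.286, P5 1232.762.
Highest priority: P5.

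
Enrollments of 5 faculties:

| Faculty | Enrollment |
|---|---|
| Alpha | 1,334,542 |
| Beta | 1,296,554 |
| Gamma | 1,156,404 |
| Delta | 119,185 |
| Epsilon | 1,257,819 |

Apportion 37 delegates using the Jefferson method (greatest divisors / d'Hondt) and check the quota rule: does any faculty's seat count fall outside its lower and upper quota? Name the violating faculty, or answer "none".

Standard quotas: Alpha 9.561, Beta 9.289, Gamma 8.285, Delta 0.854, Epsilon 9.011.
Jefferson allocation: Alpha 10, Beta 10, Gamma 8, Delta 0, Epsilon 9.
Every allocation lies between the lower and upper quota.

none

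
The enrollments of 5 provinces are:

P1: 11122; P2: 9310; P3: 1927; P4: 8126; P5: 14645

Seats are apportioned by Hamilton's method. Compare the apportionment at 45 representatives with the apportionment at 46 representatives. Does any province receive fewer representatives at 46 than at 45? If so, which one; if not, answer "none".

none

At 45 seats: P1 11, P2 9, P3 2, P4 8, P5 15.
At 46 seats: P1 11, P2 10, P3 2, P4 8, P5 15.
No province's allocation decreased.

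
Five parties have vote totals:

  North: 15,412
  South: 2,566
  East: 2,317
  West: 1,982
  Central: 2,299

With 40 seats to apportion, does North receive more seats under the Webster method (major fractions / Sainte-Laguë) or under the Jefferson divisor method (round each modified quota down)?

Jefferson

Webster: North 25, South 4, East 4, West 3, Central 4.
Jefferson: North 26, South 4, East 4, West 3, Central 3.
North gets 25 under Webster and 26 under Jefferson.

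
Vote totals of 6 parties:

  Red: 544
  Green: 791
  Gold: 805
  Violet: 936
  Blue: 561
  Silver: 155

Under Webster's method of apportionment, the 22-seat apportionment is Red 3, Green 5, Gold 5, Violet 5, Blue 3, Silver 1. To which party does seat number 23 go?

Violet

Priority for the next seat is population ÷ (current seats + 0.5).
Priorities: Red 155.429, Green 143.818, Gold 146.364, Violet 170.182, Blue 160.286, Silver 103.333.
Highest priority: Violet.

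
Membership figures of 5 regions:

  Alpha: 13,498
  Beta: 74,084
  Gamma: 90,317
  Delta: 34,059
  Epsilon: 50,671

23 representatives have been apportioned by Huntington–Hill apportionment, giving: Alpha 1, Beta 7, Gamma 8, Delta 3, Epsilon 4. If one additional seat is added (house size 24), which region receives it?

Priority for the next seat is population ÷ (√(s·(s+1))).
Priorities: Alpha 9544.527, Beta 9899.891, Gamma 10643.961, Delta 9831.986, Epsilon 11330.380.
Highest priority: Epsilon.

Epsilon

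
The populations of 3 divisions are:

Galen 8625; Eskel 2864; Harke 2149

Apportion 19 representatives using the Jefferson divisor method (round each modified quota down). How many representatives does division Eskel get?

4

Standard divisor 13638/19 ≈ 717.789; standard quotas: Galen 12.016, Eskel 3.990, Harke 2.994.
Rounding down gives 12, 3, 2 = 17 seats, so the divisor must be adjusted.
With modified divisor 700: modified quotas Galen 12.321, Eskel 4.091, Harke 3.070.
Rounding down: Galen 12, Eskel 4, Harke 3 (total 19).
Eskel receives 4.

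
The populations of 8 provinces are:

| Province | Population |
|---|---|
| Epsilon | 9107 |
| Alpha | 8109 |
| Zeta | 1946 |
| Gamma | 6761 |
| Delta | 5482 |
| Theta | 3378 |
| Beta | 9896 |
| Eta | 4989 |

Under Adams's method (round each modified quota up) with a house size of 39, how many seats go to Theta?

Standard divisor 49668/39 ≈ 1273.538; standard quotas: Epsilon 7.151, Alpha 6.367, Zeta 1.528, Gamma 5.309, Delta 4.305, Theta 2.652, Beta 7.770, Eta 3.917.
Rounding up gives 8, 7, 2, 6, 5, 3, 8, 4 = 43 seats, so the divisor must be adjusted.
With modified divisor 1400: modified quotas Epsilon 6.505, Alpha 5.792, Zeta 1.390, Gamma 4.829, Delta 3.916, Theta 2.413, Beta 7.069, Eta 3.564.
Rounding up: Epsilon 7, Alpha 6, Zeta 2, Gamma 5, Delta 4, Theta 3, Beta 8, Eta 4 (total 39).
Theta receives 3.

3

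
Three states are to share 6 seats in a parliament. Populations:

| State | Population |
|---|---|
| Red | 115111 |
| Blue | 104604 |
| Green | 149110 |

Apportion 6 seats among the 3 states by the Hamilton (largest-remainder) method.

Red 2, Blue 2, Green 2

Standard divisor: 368825 ÷ 6 ≈ 61470.833.
Standard quotas: Red 1.8726, Blue 1.7017, Green 2.4257.
Lower quotas: Red 1, Blue 1, Green 2 (sum 4, leaving 2 seats).
Remainders in descending order: Red 0.8726, Blue 0.7017, Green 0.4257.
Largest remainders: Red, Blue receive the extra seats.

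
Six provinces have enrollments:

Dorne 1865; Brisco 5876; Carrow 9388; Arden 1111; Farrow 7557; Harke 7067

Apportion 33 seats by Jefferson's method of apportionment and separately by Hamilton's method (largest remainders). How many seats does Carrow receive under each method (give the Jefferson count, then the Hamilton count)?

Jefferson: Dorne 1, Brisco 6, Carrow 10, Arden 1, Farrow 8, Harke 7.
Hamilton: Dorne 2, Brisco 6, Carrow 9, Arden 1, Farrow 8, Harke 7.
Carrow gets 10 under Jefferson and 9 under Hamilton.

10 and 9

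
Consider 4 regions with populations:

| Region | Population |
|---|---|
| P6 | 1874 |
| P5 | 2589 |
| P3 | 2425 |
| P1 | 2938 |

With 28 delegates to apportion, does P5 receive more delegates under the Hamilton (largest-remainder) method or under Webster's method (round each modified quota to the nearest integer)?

Hamilton

Hamilton: P6 5, P5 8, P3 7, P1 8.
Webster: P6 5, P5 7, P3 7, P1 9.
P5 gets 8 under Hamilton and 7 under Webster.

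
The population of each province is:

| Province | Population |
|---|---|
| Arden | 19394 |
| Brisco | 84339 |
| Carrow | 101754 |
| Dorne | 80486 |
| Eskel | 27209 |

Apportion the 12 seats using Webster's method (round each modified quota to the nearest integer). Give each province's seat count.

Arden: 1, Brisco: 3, Carrow: 4, Dorne: 3, Eskel: 1

Standard divisor 313182/12 ≈ 26098.5; standard quotas: Arden 0.743, Brisco 3.232, Carrow 3.899, Dorne 3.084, Eskel 1.043.
Rounding to the nearest integer gives Arden 1, Brisco 3, Carrow 4, Dorne 3, Eskel 1 — total 12, matching the house size, so no adjustment is needed.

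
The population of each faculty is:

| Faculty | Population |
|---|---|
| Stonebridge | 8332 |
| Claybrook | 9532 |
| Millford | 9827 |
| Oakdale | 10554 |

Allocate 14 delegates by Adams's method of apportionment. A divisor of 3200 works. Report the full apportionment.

With modified divisor 3200: modified quotas Stonebridge 2.604, Claybrook 2.979, Millford 3.071, Oakdale 3.298.
Rounding up: Stonebridge 3, Claybrook 3, Millford 4, Oakdale 4 (total 14).

Stonebridge=3; Claybrook=3; Millford=4; Oakdale=4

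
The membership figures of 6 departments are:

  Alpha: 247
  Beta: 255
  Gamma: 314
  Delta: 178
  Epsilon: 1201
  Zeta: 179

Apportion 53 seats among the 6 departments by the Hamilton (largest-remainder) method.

Alpha 5, Beta 6, Gamma 7, Delta 4, Epsilon 27, Zeta 4

Total 2374; standard divisor 2374/53 ≈ 44.792.
Standard quotas: Alpha 5.514, Beta 5.693, Gamma 7.010, Delta 3.974, Epsilon 26.813, Zeta 3.996.
Lower quotas: Alpha 5, Beta 5, Gamma 7, Delta 3, Epsilon 26, Zeta 3 (sum 49, leaving 4 seats).
Remainders in descending order: Zeta 0.996, Delta 0.974, Epsilon 0.813, Beta 0.693, Alpha 0.514, Gamma 0.010.
Largest remainders: Zeta, Delta, Epsilon, Beta receive the extra seats.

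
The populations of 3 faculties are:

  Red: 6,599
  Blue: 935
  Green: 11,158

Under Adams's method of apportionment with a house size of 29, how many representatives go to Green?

Standard divisor 18692/29 ≈ 644.552; standard quotas: Red 10.238, Blue 1.451, Green 17.311.
Rounding up gives 11, 2, 18 = 31 seats, so the divisor must be adjusted.
With modified divisor 680: modified quotas Red 9.704, Blue 1.375, Green 16.409.
Rounding up: Red 10, Blue 2, Green 17 (total 29).
Green receives 17.

17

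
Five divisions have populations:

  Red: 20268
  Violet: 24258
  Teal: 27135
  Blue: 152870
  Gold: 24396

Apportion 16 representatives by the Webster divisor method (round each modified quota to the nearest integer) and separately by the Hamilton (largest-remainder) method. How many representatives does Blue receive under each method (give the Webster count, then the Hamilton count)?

9 and 10

Webster: Red 1, Violet 2, Teal 2, Blue 9, Gold 2.
Hamilton: Red 1, Violet 1, Teal 2, Blue 10, Gold 2.
Blue gets 9 under Webster and 10 under Hamilton.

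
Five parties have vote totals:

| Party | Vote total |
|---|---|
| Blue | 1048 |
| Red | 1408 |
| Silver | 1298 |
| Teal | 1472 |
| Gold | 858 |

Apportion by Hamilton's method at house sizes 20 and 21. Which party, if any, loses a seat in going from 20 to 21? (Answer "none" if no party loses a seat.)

At 20 seats: Blue 3, Red 5, Silver 4, Teal 5, Gold 3.
At 21 seats: Blue 4, Red 5, Silver 4, Teal 5, Gold 3.
No party's allocation decreased.

none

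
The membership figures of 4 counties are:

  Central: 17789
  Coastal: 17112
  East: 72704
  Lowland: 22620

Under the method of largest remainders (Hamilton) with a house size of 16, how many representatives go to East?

Total 130225; standard divisor 130225/16 ≈ 8139.062.
Standard quotas: Central 2.1856, Coastal 2.1025, East 8.9327, Lowland 2.7792.
Lower quotas: Central 2, Coastal 2, East 8, Lowland 2 (sum 14, leaving 2 seats).
Remainders in descending order: East 0.9327, Lowland 0.7792, Central 0.1856, Coastal 0.1025.
Largest remainders: East, Lowland receive the extra seats.
East receives 9.

9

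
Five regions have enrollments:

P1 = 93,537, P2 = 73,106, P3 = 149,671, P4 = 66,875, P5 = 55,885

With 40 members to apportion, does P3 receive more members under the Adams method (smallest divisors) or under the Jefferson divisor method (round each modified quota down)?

Adams: P1 9, P2 7, P3 13, P4 6, P5 5.
Jefferson: P1 8, P2 7, P3 14, P4 6, P5 5.
P3 gets 13 under Adams and 14 under Jefferson.

Jefferson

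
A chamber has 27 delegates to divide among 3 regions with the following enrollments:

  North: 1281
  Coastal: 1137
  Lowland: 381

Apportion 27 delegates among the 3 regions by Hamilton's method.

North=12; Coastal=11; Lowland=4

Total 2799; standard divisor 2799/27 ≈ 103.667.
Standard quotas: North 12.357, Coastal 10.968, Lowland 3.675.
Lower quotas: North 12, Coastal 10, Lowland 3 (sum 25, leaving 2 seats).
Remainders in descending order: Coastal 0.968, Lowland 0.675, North 0.357.
The surplus seats go to Coastal, Lowland.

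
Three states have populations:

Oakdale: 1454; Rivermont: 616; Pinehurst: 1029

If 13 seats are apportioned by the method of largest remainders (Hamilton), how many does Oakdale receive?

6

Total 3099; standard divisor 3099/13 ≈ 238.385.
Standard quotas: Oakdale 6.099, Rivermont 2.584, Pinehurst 4.317.
Lower quotas: Oakdale 6, Rivermont 2, Pinehurst 4 (sum 12, leaving 1 seat).
Remainders in descending order: Rivermont 0.584, Pinehurst 0.317, Oakdale 0.099.
The surplus seat goes to Rivermont.
Oakdale receives 6.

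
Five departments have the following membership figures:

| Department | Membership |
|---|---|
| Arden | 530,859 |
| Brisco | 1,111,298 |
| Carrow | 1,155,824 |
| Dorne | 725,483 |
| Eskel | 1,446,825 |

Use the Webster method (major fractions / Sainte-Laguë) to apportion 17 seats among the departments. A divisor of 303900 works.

Arden=2, Brisco=4, Carrow=4, Dorne=2, Eskel=5

With modified divisor 303900: modified quotas Arden 1.747, Brisco 3.657, Carrow 3.803, Dorne 2.387, Eskel 4.761.
Rounding to the nearest integer: Arden 2, Brisco 4, Carrow 4, Dorne 2, Eskel 5 (total 17).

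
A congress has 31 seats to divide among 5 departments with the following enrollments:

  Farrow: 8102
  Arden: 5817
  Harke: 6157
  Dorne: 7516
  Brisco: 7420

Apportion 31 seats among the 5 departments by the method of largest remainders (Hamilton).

Farrow=7, Arden=5, Harke=5, Dorne=7, Brisco=7

Standard divisor: 35012 ÷ 31 ≈ 1129.419.
Standard quotas: Farrow 7.1736, Arden 5.1504, Harke 5.4515, Dorne 6.6547, Brisco 6.5697.
Lower quotas: Farrow 7, Arden 5, Harke 5, Dorne 6, Brisco 6 (sum 29, leaving 2 seats).
Remainders in descending order: Dorne 0.6547, Brisco 0.5697, Harke 0.4515, Farrow 0.1736, Arden 0.1504.
The surplus seats go to Dorne, Brisco.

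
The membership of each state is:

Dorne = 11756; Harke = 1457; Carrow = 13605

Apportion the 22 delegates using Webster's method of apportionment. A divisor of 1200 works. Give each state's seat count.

Dorne: 10, Harke: 1, Carrow: 11

With modified divisor 1200: modified quotas Dorne 9.797, Harke 1.214, Carrow 11.338.
Rounding to the nearest integer: Dorne 10, Harke 1, Carrow 11 (total 22).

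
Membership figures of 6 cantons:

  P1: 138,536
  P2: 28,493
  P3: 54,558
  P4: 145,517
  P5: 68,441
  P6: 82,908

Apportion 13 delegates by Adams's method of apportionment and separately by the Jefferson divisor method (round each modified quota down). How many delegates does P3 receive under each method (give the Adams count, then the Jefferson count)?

Adams: P1 3, P2 1, P3 2, P4 3, P5 2, P6 2.
Jefferson: P1 4, P2 0, P3 1, P4 4, P5 2, P6 2.
P3 gets 2 under Adams and 1 under Jefferson.

2 and 1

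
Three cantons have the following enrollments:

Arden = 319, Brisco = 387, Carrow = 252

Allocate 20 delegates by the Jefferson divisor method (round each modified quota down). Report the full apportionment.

Standard divisor 958/20 ≈ 47.9; standard quotas: Arden 6.660, Brisco 8.079, Carrow 5.261.
Rounding down gives 6, 8, 5 = 19 seats, so the divisor must be adjusted.
With modified divisor 44: modified quotas Arden 7.250, Brisco 8.795, Carrow 5.727.
Rounding down: Arden 7, Brisco 8, Carrow 5 (total 20).

Arden: 7; Brisco: 8; Carrow: 5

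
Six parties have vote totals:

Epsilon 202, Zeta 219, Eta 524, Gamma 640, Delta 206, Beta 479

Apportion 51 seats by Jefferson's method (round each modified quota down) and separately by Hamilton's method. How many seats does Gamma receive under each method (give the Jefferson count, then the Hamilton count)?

Jefferson: Epsilon 4, Zeta 5, Eta 12, Gamma 15, Delta 4, Beta 11.
Hamilton: Epsilon 4, Zeta 5, Eta 12, Gamma 14, Delta 5, Beta 11.
Gamma gets 15 under Jefferson and 14 under Hamilton.

15 and 14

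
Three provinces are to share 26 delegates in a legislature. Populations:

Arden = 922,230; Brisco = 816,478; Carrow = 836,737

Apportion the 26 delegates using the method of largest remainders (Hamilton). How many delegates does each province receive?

The standard divisor is 2575445/26 ≈ 99055.577.
Standard quotas: Arden 9.3102, Brisco 8.2426, Carrow 8.4471.
Lower quotas: Arden 9, Brisco 8, Carrow 8 (sum 25, leaving 1 seat).
Remainders in descending order: Carrow 0.4471, Arden 0.3102, Brisco 0.2426.
Largest remainder: Carrow receives the extra seat.

Arden: 9, Brisco: 8, Carrow: 9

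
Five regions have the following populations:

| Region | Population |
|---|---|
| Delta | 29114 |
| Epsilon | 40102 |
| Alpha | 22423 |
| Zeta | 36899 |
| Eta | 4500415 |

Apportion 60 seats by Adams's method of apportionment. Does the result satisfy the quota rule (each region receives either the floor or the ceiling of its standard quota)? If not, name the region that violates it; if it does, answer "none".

Eta

Standard quotas: Delta 0.377, Epsilon 0.520, Alpha 0.291, Zeta 0.478, Eta 58.334.
Adams allocation: Delta 1, Epsilon 1, Alpha 1, Zeta 1, Eta 56.
Eta has quota 58.334 (lower 58, upper 59) but receives 56 — outside the quota interval.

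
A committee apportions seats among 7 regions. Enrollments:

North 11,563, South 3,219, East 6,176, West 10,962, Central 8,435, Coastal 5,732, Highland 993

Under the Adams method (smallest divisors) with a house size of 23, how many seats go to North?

5

Standard divisor 47080/23 ≈ 2046.957; standard quotas: North 5.649, South 1.573, East 3.017, West 5.355, Central 4.121, Coastal 2.800, Highland 0.485.
Rounding up gives 6, 2, 4, 6, 5, 3, 1 = 27 seats, so the divisor must be adjusted.
With modified divisor 2500: modified quotas North 4.625, South 1.288, East 2.470, West 4.385, Central 3.374, Coastal 2.293, Highland 0.397.
Rounding up: North 5, South 2, East 3, West 5, Central 4, Coastal 3, Highland 1 (total 23).
North receives 5.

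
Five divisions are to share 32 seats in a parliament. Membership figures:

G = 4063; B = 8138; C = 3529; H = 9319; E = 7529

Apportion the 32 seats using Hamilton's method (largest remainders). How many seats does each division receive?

G: 4; B: 8; C: 4; H: 9; E: 7

The standard divisor is 32578/32 ≈ 1018.062.
Standard quotas: G 3.9909, B 7.9936, C 3.4664, H 9.1537, E 7.3954.
Lower quotas: G 3, B 7, C 3, H 9, E 7 (sum 29, leaving 3 seats).
Remainders in descending order: B 0.9936, G 0.9909, C 0.4664, E 0.3954, H 0.1537.
The surplus seats go to B, G, C.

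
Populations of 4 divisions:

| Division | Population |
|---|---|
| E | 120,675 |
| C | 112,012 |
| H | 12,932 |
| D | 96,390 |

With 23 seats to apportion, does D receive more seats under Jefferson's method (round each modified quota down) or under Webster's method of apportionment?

Jefferson

Jefferson: E 8, C 8, H 0, D 7.
Webster: E 8, C 8, H 1, D 6.
D gets 7 under Jefferson and 6 under Webster.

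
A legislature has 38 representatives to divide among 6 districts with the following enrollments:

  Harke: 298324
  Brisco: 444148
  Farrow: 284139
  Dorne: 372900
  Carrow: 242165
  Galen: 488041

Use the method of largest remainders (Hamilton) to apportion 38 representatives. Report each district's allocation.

Harke 5, Brisco 8, Farrow 5, Dorne 7, Carrow 4, Galen 9

The standard divisor is 2129717/38 ≈ 56045.184.
Standard quotas: Harke 5.3229, Brisco 7.9248, Farrow 5.0698, Dorne 6.6536, Carrow 4.3209, Galen 8.7080.
Lower quotas: Harke 5, Brisco 7, Farrow 5, Dorne 6, Carrow 4, Galen 8 (sum 35, leaving 3 seats).
Remainders in descending order: Brisco 0.9248, Galen 0.7080, Dorne 0.6536, Harke 0.3229, Carrow 0.3209, Farrow 0.0698.
The surplus seats go to Brisco, Galen, Dorne.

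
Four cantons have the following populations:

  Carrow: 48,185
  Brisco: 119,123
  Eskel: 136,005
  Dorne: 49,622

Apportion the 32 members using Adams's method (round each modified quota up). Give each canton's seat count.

Carrow=5, Brisco=10, Eskel=12, Dorne=5

Standard divisor 352935/32 ≈ 11029.219; standard quotas: Carrow 4.369, Brisco 10.801, Eskel 12.331, Dorne 4.499.
Rounding up gives 5, 11, 13, 5 = 34 seats, so the divisor must be adjusted.
With modified divisor 11980: modified quotas Carrow 4.022, Brisco 9.943, Eskel 11.353, Dorne 4.142.
Rounding up: Carrow 5, Brisco 10, Eskel 12, Dorne 5 (total 32).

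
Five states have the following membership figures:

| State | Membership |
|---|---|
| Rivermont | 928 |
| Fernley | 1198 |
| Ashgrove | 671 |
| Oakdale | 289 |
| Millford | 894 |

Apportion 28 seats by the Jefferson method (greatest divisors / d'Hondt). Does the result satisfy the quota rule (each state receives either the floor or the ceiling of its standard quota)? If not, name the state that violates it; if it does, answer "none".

Standard quotas: Rivermont 6.529, Fernley 8.428, Ashgrove 4.721, Oakdale 2.033, Millford 6.289.
Jefferson allocation: Rivermont 6, Fernley 9, Ashgrove 5, Oakdale 2, Millford 6.
Every allocation lies between the lower and upper quota.

none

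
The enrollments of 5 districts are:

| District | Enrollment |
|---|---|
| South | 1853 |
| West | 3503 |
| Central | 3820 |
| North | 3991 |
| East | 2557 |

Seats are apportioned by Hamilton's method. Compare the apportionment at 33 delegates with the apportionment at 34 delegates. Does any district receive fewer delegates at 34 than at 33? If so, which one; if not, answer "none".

none

At 33 seats: South 4, West 7, Central 8, North 9, East 5.
At 34 seats: South 4, West 8, Central 8, North 9, East 5.
No district's allocation decreased.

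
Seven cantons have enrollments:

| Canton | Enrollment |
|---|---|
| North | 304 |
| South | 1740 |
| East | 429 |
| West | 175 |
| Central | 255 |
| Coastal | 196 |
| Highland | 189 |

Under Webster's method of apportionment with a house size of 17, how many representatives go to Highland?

1

Standard divisor 3288/17 ≈ 193.412; standard quotas: North 1.572, South 8.996, East 2.218, West 0.905, Central 1.318, Coastal 1.013, Highland 0.977.
Rounding to the nearest integer gives North 2, South 9, East 2, West 1, Central 1, Coastal 1, Highland 1 — total 17, matching the house size, so no adjustment is needed.
Highland receives 1.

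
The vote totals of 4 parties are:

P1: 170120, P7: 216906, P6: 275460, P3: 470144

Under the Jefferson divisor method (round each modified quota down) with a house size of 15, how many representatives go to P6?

Standard divisor 1132630/15 ≈ 75508.667; standard quotas: P1 2.253, P7 2.873, P6 3.648, P3 6.226.
Rounding down gives 2, 2, 3, 6 = 13 seats, so the divisor must be adjusted.
With modified divisor 68000: modified quotas P1 2.502, P7 3.190, P6 4.051, P3 6.914.
Rounding down: P1 2, P7 3, P6 4, P3 6 (total 15).
P6 receives 4.

4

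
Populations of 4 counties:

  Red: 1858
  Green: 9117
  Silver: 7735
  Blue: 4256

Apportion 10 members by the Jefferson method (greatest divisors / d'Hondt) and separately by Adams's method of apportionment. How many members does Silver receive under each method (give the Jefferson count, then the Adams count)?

Jefferson: Red 0, Green 4, Silver 4, Blue 2.
Adams: Red 1, Green 4, Silver 3, Blue 2.
Silver gets 4 under Jefferson and 3 under Adams.

4 and 3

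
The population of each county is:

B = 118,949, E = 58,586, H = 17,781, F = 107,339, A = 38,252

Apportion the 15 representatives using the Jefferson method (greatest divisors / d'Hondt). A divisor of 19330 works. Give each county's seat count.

B=6; E=3; H=0; F=5; A=1

With modified divisor 19330: modified quotas B 6.154, E 3.031, H 0.920, F 5.553, A 1.979.
Rounding down: B 6, E 3, H 0, F 5, A 1 (total 15).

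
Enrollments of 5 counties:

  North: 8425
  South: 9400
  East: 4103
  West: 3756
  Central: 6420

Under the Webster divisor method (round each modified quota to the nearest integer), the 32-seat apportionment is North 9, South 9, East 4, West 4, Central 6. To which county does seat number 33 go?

South

Priority for the next seat is population ÷ (current seats + 0.5).
Priorities: North 886.842, South 989.474, East 911.778, West 834.667, Central 987.692.
Highest priority: South.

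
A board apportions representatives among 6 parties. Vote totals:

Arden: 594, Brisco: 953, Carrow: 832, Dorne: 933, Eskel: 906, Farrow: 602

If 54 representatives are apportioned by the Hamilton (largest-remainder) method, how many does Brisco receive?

Standard divisor: 4820 ÷ 54 ≈ 89.259.
Standard quotas: Arden 6.655, Brisco 10.677, Carrow 9.321, Dorne 10.453, Eskel 10.150, Farrow 6.744.
Lower quotas: Arden 6, Brisco 10, Carrow 9, Dorne 10, Eskel 10, Farrow 6 (sum 51, leaving 3 seats).
Remainders in descending order: Farrow 0.744, Brisco 0.677, Arden 0.655, Dorne 0.453, Carrow 0.321, Eskel 0.150.
Largest remainders: Farrow, Brisco, Arden receive the extra seats.
Brisco receives 11.

11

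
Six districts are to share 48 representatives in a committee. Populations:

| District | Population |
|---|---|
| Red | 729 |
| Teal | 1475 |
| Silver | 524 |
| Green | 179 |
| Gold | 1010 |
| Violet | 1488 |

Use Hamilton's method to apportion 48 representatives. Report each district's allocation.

Red: 6, Teal: 13, Silver: 5, Green: 2, Gold: 9, Violet: 13

Standard divisor: 5405 ÷ 48 ≈ 112.604.
Standard quotas: Red 6.474, Teal 13.099, Silver 4.653, Green 1.590, Gold 8.969, Violet 13.214.
Lower quotas: Red 6, Teal 13, Silver 4, Green 1, Gold 8, Violet 13 (sum 45, leaving 3 seats).
Remainders in descending order: Gold 0.969, Silver 0.653, Green 0.590, Red 0.474, Violet 0.214, Teal 0.099.
Largest remainders: Gold, Silver, Green receive the extra seats.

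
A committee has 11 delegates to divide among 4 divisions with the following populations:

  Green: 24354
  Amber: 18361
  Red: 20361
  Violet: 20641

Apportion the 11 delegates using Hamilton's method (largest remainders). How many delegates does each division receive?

The standard divisor is 83717/11 ≈ 7610.636.
Standard quotas: Green 3.2000, Amber 2.4125, Red 2.6753, Violet 2.7121.
Lower quotas: Green 3, Amber 2, Red 2, Violet 2 (sum 9, leaving 2 seats).
Remainders in descending order: Violet 0.7121, Red 0.6753, Amber 0.4125, Green 0.2000.
Largest remainders: Violet, Red receive the extra seats.

Green 3, Amber 2, Red 3, Violet 3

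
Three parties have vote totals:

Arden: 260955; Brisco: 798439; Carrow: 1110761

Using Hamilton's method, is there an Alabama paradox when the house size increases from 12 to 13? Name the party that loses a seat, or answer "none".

At 12 seats: Arden 2, Brisco 4, Carrow 6.
At 13 seats: Arden 1, Brisco 5, Carrow 7.
Arden drops from 2 to 1.

Arden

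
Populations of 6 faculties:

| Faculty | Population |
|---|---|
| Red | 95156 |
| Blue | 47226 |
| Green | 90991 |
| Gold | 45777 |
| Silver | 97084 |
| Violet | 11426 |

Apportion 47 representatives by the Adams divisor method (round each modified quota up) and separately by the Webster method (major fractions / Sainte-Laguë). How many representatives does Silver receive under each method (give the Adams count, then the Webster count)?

11 and 12

Adams: Red 11, Blue 6, Green 11, Gold 6, Silver 11, Violet 2.
Webster: Red 11, Blue 6, Green 11, Gold 6, Silver 12, Violet 1.
Silver gets 11 under Adams and 12 under Webster.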